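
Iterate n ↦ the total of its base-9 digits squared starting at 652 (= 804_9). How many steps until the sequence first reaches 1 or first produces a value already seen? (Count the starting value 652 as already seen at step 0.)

8

652 = (8,0,4)_9 → 8² + 0² + 4² = 80
80 = (8,8)_9 → 8² + 8² = 128
128 = (1,5,2)_9 → 1² + 5² + 2² = 30
30 = (3,3)_9 → 3² + 3² = 18
18 = (2,0)_9 → 2² + 0² = 4
4 = (4)_9 → 4² = 16
16 = (1,7)_9 → 1² + 7² = 50
50 = (5,5)_9 → 5² + 5² = 50  — 50 repeats.
That took 8 steps.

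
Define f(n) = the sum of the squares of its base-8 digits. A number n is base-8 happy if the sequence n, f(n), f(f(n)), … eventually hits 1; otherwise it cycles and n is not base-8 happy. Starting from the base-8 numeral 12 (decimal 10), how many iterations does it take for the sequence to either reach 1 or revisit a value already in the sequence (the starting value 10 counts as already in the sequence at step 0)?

3

10 = (1,2)_8 → 1² + 2² = 5
5 = (5)_8 → 5² = 25
25 = (3,1)_8 → 3² + 1² = 10  — 10 repeats.
That took 3 steps.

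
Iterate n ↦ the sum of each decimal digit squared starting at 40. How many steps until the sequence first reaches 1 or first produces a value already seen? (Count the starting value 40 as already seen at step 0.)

40 → 16
16 → 37
37 → 58
58 → 89
89 → 145
145 → 42
42 → 20
20 → 4
4 → 16  — 16 repeats.
That took 9 steps.

9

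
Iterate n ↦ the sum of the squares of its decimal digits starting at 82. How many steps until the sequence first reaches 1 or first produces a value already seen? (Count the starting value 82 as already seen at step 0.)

3

82 → 68
68 → 100
100 → 1  — reached 1.
That took 3 steps.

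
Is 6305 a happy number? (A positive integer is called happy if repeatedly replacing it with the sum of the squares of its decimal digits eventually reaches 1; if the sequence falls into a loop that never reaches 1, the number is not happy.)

6305 → 6² + 3² + 0² + 5² = 70
70 → 7² + 0² = 49
49 → 4² + 9² = 97
97 → 9² + 7² = 130
130 → 1² + 3² + 0² = 10
10 → 1² + 0² = 1  — reached 1.

happy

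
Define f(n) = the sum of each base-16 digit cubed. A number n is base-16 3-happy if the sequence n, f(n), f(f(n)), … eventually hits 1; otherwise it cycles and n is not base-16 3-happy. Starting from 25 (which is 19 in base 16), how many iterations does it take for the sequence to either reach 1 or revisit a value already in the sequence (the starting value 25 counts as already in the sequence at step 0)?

15

25 = (1,9)_16 → 1³ + 9³ = 1 + 729 = 730
730 = (2,13,10)_16 → 2³ + 13³ + 10³ = 8 + 2197 + 1000 = 3205
3205 = (12,8,5)_16 → 12³ + 8³ + 5³ = 1728 + 512 + 125 = 2365
2365 = (9,3,13)_16 → 9³ + 3³ + 13³ = 729 + 27 + 2197 = 2953
2953 = (11,8,9)_16 → 11³ + 8³ + 9³ = 1331 + 512 + 729 = 2572
2572 = (10,0,12)_16 → 10³ + 0³ + 12³ = 1000 + 0 + 1728 = 2728
2728 = (10,10,8)_16 → 10³ + 10³ + 8³ = 1000 + 1000 + 512 = 2512
2512 = (9,13,0)_16 → 9³ + 13³ + 0³ = 729 + 2197 + 0 = 2926
2926 = (11,6,14)_16 → 11³ + 6³ + 14³ = 1331 + 216 + 2744 = 4291
4291 = (1,0,12,3)_16 → 1³ + 0³ + 12³ + 3³ = 1 + 0 + 1728 + 27 = 1756
1756 = (6,13,12)_16 → 6³ + 13³ + 12³ = 216 + 2197 + 1728 = 4141
4141 = (1,0,2,13)_16 → 1³ + 0³ + 2³ + 13³ = 1 + 0 + 8 + 2197 = 2206
2206 = (8,9,14)_16 → 8³ + 9³ + 14³ = 512 + 729 + 2744 = 3985
3985 = (15,9,1)_16 → 15³ + 9³ + 1³ = 3375 + 729 + 1 = 4105
4105 = (1,0,0,9)_16 → 1³ + 0³ + 0³ + 9³ = 1 + 0 + 0 + 729 = 730  — 730 repeats.
That took 15 steps.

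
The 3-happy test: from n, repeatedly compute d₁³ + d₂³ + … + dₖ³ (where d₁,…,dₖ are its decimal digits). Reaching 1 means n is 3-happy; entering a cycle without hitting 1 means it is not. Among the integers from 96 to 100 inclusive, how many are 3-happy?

1

96: 96 → 945 → 918 → 1242 → 81 → 513 → 153 → 153  (repeats 153)
97: 97 → 1072 → 352 → 160 → 217 → 352  (repeats 352)
98: 98 → 1241 → 74 → 407 → 407  (repeats 407)
99: 99 → 1458 → 702 → 351 → 153 → 153  (repeats 153)
100: 100 → 1  (reaches 1)
3-happy: 100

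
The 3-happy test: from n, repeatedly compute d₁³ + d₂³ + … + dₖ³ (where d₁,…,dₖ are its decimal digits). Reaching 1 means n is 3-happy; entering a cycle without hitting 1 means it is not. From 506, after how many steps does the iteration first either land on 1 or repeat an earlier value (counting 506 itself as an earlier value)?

6

506 → 5³ + 0³ + 6³ = 341
341 → 3³ + 4³ + 1³ = 92
92 → 9³ + 2³ = 737
737 → 7³ + 3³ + 7³ = 713
713 → 7³ + 1³ + 3³ = 371
371 → 3³ + 7³ + 1³ = 371  — 371 repeats.
That took 6 steps.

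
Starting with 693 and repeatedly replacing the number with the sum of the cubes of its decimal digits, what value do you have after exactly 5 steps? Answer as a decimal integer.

153

693 → 6³ + 9³ + 3³ = 972
972 → 9³ + 7³ + 2³ = 1080
1080 → 1³ + 0³ + 8³ + 0³ = 513
513 → 5³ + 1³ + 3³ = 153
153 → 1³ + 5³ + 3³ = 153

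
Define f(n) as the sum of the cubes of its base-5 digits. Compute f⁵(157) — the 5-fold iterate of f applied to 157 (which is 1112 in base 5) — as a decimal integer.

9

157 = (1,1,1,2)_5 → 1³ + 1³ + 1³ + 2³ = 1 + 1 + 1 + 8 = 11
11 = (2,1)_5 → 2³ + 1³ = 8 + 1 = 9
9 = (1,4)_5 → 1³ + 4³ = 1 + 64 = 65
65 = (2,3,0)_5 → 2³ + 3³ + 0³ = 8 + 27 + 0 = 35
35 = (1,2,0)_5 → 1³ + 2³ + 0³ = 1 + 8 + 0 = 9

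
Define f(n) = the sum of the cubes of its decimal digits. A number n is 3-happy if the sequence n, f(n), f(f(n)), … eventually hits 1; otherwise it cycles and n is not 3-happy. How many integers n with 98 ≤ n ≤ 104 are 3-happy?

1

98: 98 → 1241 → 74 → 407 → 407  (repeats 407)
99: 99 → 1458 → 702 → 351 → 153 → 153  (repeats 153)
100: 100 → 1  (reaches 1)
101: 101 → 2 → 8 → 512 → 134 → 92 → 737 → 713 → 371 → 371  (repeats 371)
102: 102 → 9 → 729 → 1080 → 513 → 153 → 153  (repeats 153)
103: 103 → 28 → 520 → 133 → 55 → 250 → 133  (repeats 133)
104: 104 → 65 → 341 → 92 → 737 → 713 → 371 → 371  (repeats 371)
3-happy: 100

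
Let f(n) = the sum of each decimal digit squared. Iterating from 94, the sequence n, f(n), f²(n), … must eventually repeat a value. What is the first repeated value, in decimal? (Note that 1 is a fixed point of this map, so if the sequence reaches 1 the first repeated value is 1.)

94 → 9² + 4² = 97
97 → 9² + 7² = 130
130 → 1² + 3² + 0² = 10
10 → 1² + 0² = 1  — reached the fixed point 1.
1 → 1, so 1 is the first repeated value.

1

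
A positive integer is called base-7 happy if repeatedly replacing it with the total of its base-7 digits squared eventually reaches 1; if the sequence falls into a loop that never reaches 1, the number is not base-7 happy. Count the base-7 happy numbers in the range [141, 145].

1

141: 141 → 41 → 61 → 27 → 45 → 45  — not base-7 happy
142: 142 → 44 → 40 → 50 → 2 → 4 → 16 → 8 → 2  — not base-7 happy
143: 143 → 49 → 1  — base-7 happy
144: 144 → 56 → 2 → 4 → 16 → 8 → 2  — not base-7 happy
145: 145 → 65 → 9 → 5 → 25 → 25  — not base-7 happy
base-7 happy: 143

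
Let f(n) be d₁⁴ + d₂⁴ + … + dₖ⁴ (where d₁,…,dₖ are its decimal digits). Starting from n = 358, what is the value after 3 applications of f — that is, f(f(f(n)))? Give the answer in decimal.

358 → 3⁴ + 5⁴ + 8⁴ = 4802
4802 → 4⁴ + 8⁴ + 0⁴ + 2⁴ = 4368
4368 → 4⁴ + 3⁴ + 6⁴ + 8⁴ = 5729

5729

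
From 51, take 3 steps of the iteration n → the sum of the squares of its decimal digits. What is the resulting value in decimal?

51 → 5² + 1² = 25 + 1 = 26
26 → 2² + 6² = 4 + 36 = 40
40 → 4² + 0² = 16 + 0 = 16

16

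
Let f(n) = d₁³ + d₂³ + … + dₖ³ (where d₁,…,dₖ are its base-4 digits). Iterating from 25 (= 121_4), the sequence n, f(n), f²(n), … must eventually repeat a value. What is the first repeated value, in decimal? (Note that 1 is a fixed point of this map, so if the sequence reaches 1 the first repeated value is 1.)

1

25 = (1,2,1)_4 → 1³ + 2³ + 1³ = 1 + 8 + 1 = 10
10 = (2,2)_4 → 2³ + 2³ = 8 + 8 = 16
16 = (1,0,0)_4 → 1³ + 0³ + 0³ = 1 + 0 + 0 = 1  — reached the fixed point 1.
1 → 1, so 1 is the first repeated value.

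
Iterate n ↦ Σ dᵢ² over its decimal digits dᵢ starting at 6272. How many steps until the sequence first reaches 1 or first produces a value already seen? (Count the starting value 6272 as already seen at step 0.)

14

6272 → 93
93 → 90
90 → 81
81 → 65
65 → 61
61 → 37
37 → 58
58 → 89
89 → 145
145 → 42
42 → 20
20 → 4
4 → 16
16 → 37  — 37 repeats.
That took 14 steps.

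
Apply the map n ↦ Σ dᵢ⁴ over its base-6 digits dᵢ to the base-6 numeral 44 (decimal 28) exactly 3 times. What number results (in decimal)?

28 = (4,4)_6 → 4⁴ + 4⁴ = 512
512 = (2,2,1,2)_6 → 2⁴ + 2⁴ + 1⁴ + 2⁴ = 49
49 = (1,2,1)_6 → 1⁴ + 2⁴ + 1⁴ = 18

18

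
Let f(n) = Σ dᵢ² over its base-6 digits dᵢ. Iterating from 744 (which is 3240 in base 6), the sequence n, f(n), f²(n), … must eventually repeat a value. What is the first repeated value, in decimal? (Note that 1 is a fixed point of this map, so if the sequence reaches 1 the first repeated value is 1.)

29

744 = (3,2,4,0)_6 → 3² + 2² + 4² + 0² = 29
29 = (4,5)_6 → 4² + 5² = 41
41 = (1,0,5)_6 → 1² + 0² + 5² = 26
26 = (4,2)_6 → 4² + 2² = 20
20 = (3,2)_6 → 3² + 2² = 13
13 = (2,1)_6 → 2² + 1² = 5
5 = (5)_6 → 5² = 25
25 = (4,1)_6 → 4² + 1² = 17
17 = (2,5)_6 → 2² + 5² = 29  — 29 already appeared earlier.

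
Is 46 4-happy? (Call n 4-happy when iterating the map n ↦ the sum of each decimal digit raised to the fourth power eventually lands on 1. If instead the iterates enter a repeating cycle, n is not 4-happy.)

46 → 4⁴ + 6⁴ = 256 + 1296 = 1552
1552 → 1⁴ + 5⁴ + 5⁴ + 2⁴ = 1 + 625 + 625 + 16 = 1267
1267 → 1⁴ + 2⁴ + 6⁴ + 7⁴ = 1 + 16 + 1296 + 2401 = 3714
3714 → 3⁴ + 7⁴ + 1⁴ + 4⁴ = 81 + 2401 + 1 + 256 = 2739
2739 → 2⁴ + 7⁴ + 3⁴ + 9⁴ = 16 + 2401 + 81 + 6561 = 9059
9059 → 9⁴ + 0⁴ + 5⁴ + 9⁴ = 6561 + 0 + 625 + 6561 = 13747
13747 → 1⁴ + 3⁴ + 7⁴ + 4⁴ + 7⁴ = 1 + 81 + 2401 + 256 + 2401 = 5140
5140 → 5⁴ + 1⁴ + 4⁴ + 0⁴ = 625 + 1 + 256 + 0 = 882
882 → 8⁴ + 8⁴ + 2⁴ = 4096 + 4096 + 16 = 8208
8208 → 8⁴ + 2⁴ + 0⁴ + 8⁴ = 4096 + 16 + 0 + 4096 = 8208  — 8208 already seen; the sequence cycles without reaching 1.

not 4-happy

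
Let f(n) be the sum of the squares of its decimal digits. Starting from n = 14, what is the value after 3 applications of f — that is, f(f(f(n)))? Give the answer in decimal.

14 → 1² + 4² = 1 + 16 = 17
17 → 1² + 7² = 1 + 49 = 50
50 → 5² + 0² = 25 + 0 = 25

25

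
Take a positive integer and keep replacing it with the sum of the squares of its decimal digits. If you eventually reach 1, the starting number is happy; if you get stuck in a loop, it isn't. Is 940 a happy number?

940 → 9² + 4² + 0² = 81 + 16 + 0 = 97
97 → 9² + 7² = 81 + 49 = 130
130 → 1² + 3² + 0² = 1 + 9 + 0 = 10
10 → 1² + 0² = 1 + 0 = 1  — reached 1.

happy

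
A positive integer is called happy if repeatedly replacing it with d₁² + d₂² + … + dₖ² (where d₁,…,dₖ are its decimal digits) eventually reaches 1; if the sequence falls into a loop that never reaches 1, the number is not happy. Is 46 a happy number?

46 → 4² + 6² = 16 + 36 = 52
52 → 5² + 2² = 25 + 4 = 29
29 → 2² + 9² = 4 + 81 = 85
85 → 8² + 5² = 64 + 25 = 89
89 → 8² + 9² = 64 + 81 = 145
145 → 1² + 4² + 5² = 1 + 16 + 25 = 42
42 → 4² + 2² = 16 + 4 = 20
20 → 2² + 0² = 4 + 0 = 4
4 → 4² = 16
16 → 1² + 6² = 1 + 36 = 37
37 → 3² + 7² = 9 + 49 = 58
58 → 5² + 8² = 25 + 64 = 89  — 89 already seen; the sequence cycles without reaching 1.

not happy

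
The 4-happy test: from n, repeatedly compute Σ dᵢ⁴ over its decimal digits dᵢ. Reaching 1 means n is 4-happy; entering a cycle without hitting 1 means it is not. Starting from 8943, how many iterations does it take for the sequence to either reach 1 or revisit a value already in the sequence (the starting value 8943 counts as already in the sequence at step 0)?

14

8943 → 8⁴ + 9⁴ + 4⁴ + 3⁴ = 10994
10994 → 1⁴ + 0⁴ + 9⁴ + 9⁴ + 4⁴ = 13379
13379 → 1⁴ + 3⁴ + 3⁴ + 7⁴ + 9⁴ = 9125
9125 → 9⁴ + 1⁴ + 2⁴ + 5⁴ = 7203
7203 → 7⁴ + 2⁴ + 0⁴ + 3⁴ = 2498
2498 → 2⁴ + 4⁴ + 9⁴ + 8⁴ = 10929
10929 → 1⁴ + 0⁴ + 9⁴ + 2⁴ + 9⁴ = 13139
13139 → 1⁴ + 3⁴ + 1⁴ + 3⁴ + 9⁴ = 6725
6725 → 6⁴ + 7⁴ + 2⁴ + 5⁴ = 4338
4338 → 4⁴ + 3⁴ + 3⁴ + 8⁴ = 4514
4514 → 4⁴ + 5⁴ + 1⁴ + 4⁴ = 1138
1138 → 1⁴ + 1⁴ + 3⁴ + 8⁴ = 4179
4179 → 4⁴ + 1⁴ + 7⁴ + 9⁴ = 9219
9219 → 9⁴ + 2⁴ + 1⁴ + 9⁴ = 13139  — 13139 repeats.
That took 14 steps.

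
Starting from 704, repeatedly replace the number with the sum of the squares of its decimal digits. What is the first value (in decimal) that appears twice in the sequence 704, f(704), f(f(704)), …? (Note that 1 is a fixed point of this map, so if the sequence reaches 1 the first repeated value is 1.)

37

704 → 7² + 0² + 4² = 49 + 0 + 16 = 65
65 → 6² + 5² = 36 + 25 = 61
61 → 6² + 1² = 36 + 1 = 37
37 → 3² + 7² = 9 + 49 = 58
58 → 5² + 8² = 25 + 64 = 89
89 → 8² + 9² = 64 + 81 = 145
145 → 1² + 4² + 5² = 1 + 16 + 25 = 42
42 → 4² + 2² = 16 + 4 = 20
20 → 2² + 0² = 4 + 0 = 4
4 → 4² = 16
16 → 1² + 6² = 1 + 36 = 37  — 37 already appeared earlier.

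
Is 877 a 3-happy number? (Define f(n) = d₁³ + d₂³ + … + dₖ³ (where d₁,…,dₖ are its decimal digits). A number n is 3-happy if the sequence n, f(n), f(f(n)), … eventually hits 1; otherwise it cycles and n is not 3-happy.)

877 → 8³ + 7³ + 7³ = 1198
1198 → 1³ + 1³ + 9³ + 8³ = 1243
1243 → 1³ + 2³ + 4³ + 3³ = 100
100 → 1³ + 0³ + 0³ = 1  — reached 1.

3-happy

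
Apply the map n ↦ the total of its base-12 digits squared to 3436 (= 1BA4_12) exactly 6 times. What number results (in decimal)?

3436 = (1,11,10,4)_12 → 238
238 = (1,7,10)_12 → 150
150 = (1,0,6)_12 → 37
37 = (3,1)_12 → 10
10 = (10)_12 → 100
100 = (8,4)_12 → 80

80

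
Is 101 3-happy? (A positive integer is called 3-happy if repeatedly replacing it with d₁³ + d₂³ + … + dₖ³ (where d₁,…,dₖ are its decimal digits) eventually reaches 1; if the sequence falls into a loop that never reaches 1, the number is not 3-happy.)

101 → 1³ + 0³ + 1³ = 2
2 → 2³ = 8
8 → 8³ = 512
512 → 5³ + 1³ + 2³ = 134
134 → 1³ + 3³ + 4³ = 92
92 → 9³ + 2³ = 737
737 → 7³ + 3³ + 7³ = 713
713 → 7³ + 1³ + 3³ = 371
371 → 3³ + 7³ + 1³ = 371  — 371 already seen; the sequence cycles without reaching 1.

not 3-happy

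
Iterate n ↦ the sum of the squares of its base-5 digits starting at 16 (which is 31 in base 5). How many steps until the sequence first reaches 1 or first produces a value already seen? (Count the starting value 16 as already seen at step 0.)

16 = (3,1)_5 → 3² + 1² = 10
10 = (2,0)_5 → 2² + 0² = 4
4 = (4)_5 → 4² = 16  — 16 repeats.
That took 3 steps.

3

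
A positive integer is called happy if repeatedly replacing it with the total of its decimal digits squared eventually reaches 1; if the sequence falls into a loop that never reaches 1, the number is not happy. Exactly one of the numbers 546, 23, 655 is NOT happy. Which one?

546: 546 → 77 → 98 → 145 → 42 → 20 → 4 → 16 → 37 → 58 → 89 → 145  — repeats 145 (not happy)
23: 23 → 13 → 10 → 1  — reaches 1 (happy)
655: 655 → 86 → 100 → 1  — reaches 1 (happy)

546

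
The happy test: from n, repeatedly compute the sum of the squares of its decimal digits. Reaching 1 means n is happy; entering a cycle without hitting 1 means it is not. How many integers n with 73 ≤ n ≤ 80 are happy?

1

73: 73 → 58 → 89 → 145 → 42 → 20 → 4 → 16 → 37 → 58  — not happy
74: 74 → 65 → 61 → 37 → 58 → 89 → 145 → 42 → 20 → 4 → 16 → 37  — not happy
75: 75 → 74 → 65 → 61 → 37 → 58 → 89 → 145 → 42 → 20 → 4 → 16 → 37  — not happy
76: 76 → 85 → 89 → 145 → 42 → 20 → 4 → 16 → 37 → 58 → 89  — not happy
77: 77 → 98 → 145 → 42 → 20 → 4 → 16 → 37 → 58 → 89 → 145  — not happy
78: 78 → 113 → 11 → 2 → 4 → 16 → 37 → 58 → 89 → 145 → 42 → 20 → 4  — not happy
79: 79 → 130 → 10 → 1  — happy
80: 80 → 64 → 52 → 29 → 85 → 89 → 145 → 42 → 20 → 4 → 16 → 37 → 58 → 89  — not happy
happy: 79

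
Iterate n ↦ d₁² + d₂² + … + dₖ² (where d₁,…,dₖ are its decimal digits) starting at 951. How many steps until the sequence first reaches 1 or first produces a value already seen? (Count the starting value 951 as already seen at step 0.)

951 → 9² + 5² + 1² = 81 + 25 + 1 = 107
107 → 1² + 0² + 7² = 1 + 0 + 49 = 50
50 → 5² + 0² = 25 + 0 = 25
25 → 2² + 5² = 4 + 25 = 29
29 → 2² + 9² = 4 + 81 = 85
85 → 8² + 5² = 64 + 25 = 89
89 → 8² + 9² = 64 + 81 = 145
145 → 1² + 4² + 5² = 1 + 16 + 25 = 42
42 → 4² + 2² = 16 + 4 = 20
20 → 2² + 0² = 4 + 0 = 4
4 → 4² = 16
16 → 1² + 6² = 1 + 36 = 37
37 → 3² + 7² = 9 + 49 = 58
58 → 5² + 8² = 25 + 64 = 89  — 89 repeats.
That took 14 steps.

14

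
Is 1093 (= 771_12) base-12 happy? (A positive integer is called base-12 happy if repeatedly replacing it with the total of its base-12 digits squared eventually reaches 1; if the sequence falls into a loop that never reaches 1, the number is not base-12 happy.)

not base-12 happy

1093 = (7,7,1)_12 → 7² + 7² + 1² = 49 + 49 + 1 = 99
99 = (8,3)_12 → 8² + 3² = 64 + 9 = 73
73 = (6,1)_12 → 6² + 1² = 36 + 1 = 37
37 = (3,1)_12 → 3² + 1² = 9 + 1 = 10
10 = (10)_12 → 10² = 100
100 = (8,4)_12 → 8² + 4² = 64 + 16 = 80
80 = (6,8)_12 → 6² + 8² = 36 + 64 = 100  — 100 already seen; the sequence cycles without reaching 1.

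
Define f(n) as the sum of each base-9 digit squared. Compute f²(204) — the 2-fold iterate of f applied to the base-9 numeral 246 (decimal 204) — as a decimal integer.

204 = (2,4,6)_9 → 2² + 4² + 6² = 4 + 16 + 36 = 56
56 = (6,2)_9 → 6² + 2² = 36 + 4 = 40

40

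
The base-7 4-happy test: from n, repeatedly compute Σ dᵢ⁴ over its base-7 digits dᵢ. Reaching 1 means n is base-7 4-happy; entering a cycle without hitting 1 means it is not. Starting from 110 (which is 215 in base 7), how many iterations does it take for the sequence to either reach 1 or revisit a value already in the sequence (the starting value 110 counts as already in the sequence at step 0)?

110 = (2,1,5)_7 → 642
642 = (1,6,0,5)_7 → 1922
1922 = (5,4,1,4)_7 → 1138
1138 = (3,2,1,4)_7 → 354
354 = (1,0,1,4)_7 → 258
258 = (5,1,6)_7 → 1922  — 1922 repeats.
That took 6 steps.

6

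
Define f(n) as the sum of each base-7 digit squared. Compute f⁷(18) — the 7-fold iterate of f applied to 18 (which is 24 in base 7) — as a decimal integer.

18 = (2,4)_7 → 2² + 4² = 4 + 16 = 20
20 = (2,6)_7 → 2² + 6² = 4 + 36 = 40
40 = (5,5)_7 → 5² + 5² = 25 + 25 = 50
50 = (1,0,1)_7 → 1² + 0² + 1² = 1 + 0 + 1 = 2
2 = (2)_7 → 2² = 4
4 = (4)_7 → 4² = 16
16 = (2,2)_7 → 2² + 2² = 4 + 4 = 8

8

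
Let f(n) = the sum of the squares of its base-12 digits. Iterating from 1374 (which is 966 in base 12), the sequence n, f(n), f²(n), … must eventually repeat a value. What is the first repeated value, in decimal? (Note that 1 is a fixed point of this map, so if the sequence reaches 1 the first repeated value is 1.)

1374 = (9,6,6)_12 → 9² + 6² + 6² = 153
153 = (1,0,9)_12 → 1² + 0² + 9² = 82
82 = (6,10)_12 → 6² + 10² = 136
136 = (11,4)_12 → 11² + 4² = 137
137 = (11,5)_12 → 11² + 5² = 146
146 = (1,0,2)_12 → 1² + 0² + 2² = 5
5 = (5)_12 → 5² = 25
25 = (2,1)_12 → 2² + 1² = 5  — 5 already appeared earlier.

5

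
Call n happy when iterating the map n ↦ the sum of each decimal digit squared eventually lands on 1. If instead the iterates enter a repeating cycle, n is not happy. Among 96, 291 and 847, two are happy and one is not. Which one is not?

96: 96 → 117 → 51 → 26 → 40 → 16 → 37 → 58 → 89 → 145 → 42 → 20 → 4 → 16  — repeats 16 (not happy)
291: 291 → 86 → 100 → 1  — reaches 1 (happy)
847: 847 → 129 → 86 → 100 → 1  — reaches 1 (happy)

96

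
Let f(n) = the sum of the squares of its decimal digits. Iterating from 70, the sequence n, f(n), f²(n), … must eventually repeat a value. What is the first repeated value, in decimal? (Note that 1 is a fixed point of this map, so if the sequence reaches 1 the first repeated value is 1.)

70 → 7² + 0² = 49
49 → 4² + 9² = 97
97 → 9² + 7² = 130
130 → 1² + 3² + 0² = 10
10 → 1² + 0² = 1  — reached the fixed point 1.
1 → 1, so 1 is the first repeated value.

1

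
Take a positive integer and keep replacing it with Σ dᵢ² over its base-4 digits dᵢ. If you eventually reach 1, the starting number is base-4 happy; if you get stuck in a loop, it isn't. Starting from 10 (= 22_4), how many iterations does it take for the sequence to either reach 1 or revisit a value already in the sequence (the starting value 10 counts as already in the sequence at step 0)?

3

10 = (2,2)_4 → 2² + 2² = 8
8 = (2,0)_4 → 2² + 0² = 4
4 = (1,0)_4 → 1² + 0² = 1  — reached 1.
That took 3 steps.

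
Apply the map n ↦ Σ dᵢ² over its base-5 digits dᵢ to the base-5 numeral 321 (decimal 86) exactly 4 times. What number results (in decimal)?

10

86 = (3,2,1)_5 → 3² + 2² + 1² = 14
14 = (2,4)_5 → 2² + 4² = 20
20 = (4,0)_5 → 4² + 0² = 16
16 = (3,1)_5 → 3² + 1² = 10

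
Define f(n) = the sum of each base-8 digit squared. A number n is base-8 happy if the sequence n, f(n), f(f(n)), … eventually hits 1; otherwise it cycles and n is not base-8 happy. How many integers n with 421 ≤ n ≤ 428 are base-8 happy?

421: 421 → 77 → 27 → 18 → 8 → 1  — base-8 happy
422: 422 → 88 → 10 → 5 → 25 → 10  — not base-8 happy
423: 423 → 101 → 42 → 29 → 34 → 20 → 20  — not base-8 happy
424: 424 → 61 → 74 → 6 → 36 → 32 → 16 → 4 → 16  — not base-8 happy
425: 425 → 62 → 85 → 30 → 45 → 50 → 40 → 25 → 10 → 5 → 25  — not base-8 happy
426: 426 → 65 → 2 → 4 → 16 → 4  — not base-8 happy
427: 427 → 70 → 37 → 41 → 26 → 13 → 26  — not base-8 happy
428: 428 → 77 → 27 → 18 → 8 → 1  — base-8 happy
base-8 happy: 421, 428

2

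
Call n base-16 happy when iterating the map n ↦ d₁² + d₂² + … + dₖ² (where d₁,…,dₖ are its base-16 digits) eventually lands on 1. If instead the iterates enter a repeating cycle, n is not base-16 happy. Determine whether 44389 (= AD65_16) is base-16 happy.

44389 = (10,13,6,5)_16 → 10² + 13² + 6² + 5² = 330
330 = (1,4,10)_16 → 1² + 4² + 10² = 117
117 = (7,5)_16 → 7² + 5² = 74
74 = (4,10)_16 → 4² + 10² = 116
116 = (7,4)_16 → 7² + 4² = 65
65 = (4,1)_16 → 4² + 1² = 17
17 = (1,1)_16 → 1² + 1² = 2
2 = (2)_16 → 2² = 4
4 = (4)_16 → 4² = 16
16 = (1,0)_16 → 1² + 0² = 1  — reached 1.

base-16 happy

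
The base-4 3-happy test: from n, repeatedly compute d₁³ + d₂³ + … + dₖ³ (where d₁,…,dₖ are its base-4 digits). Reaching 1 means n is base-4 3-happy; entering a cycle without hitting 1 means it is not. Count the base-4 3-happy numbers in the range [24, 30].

24: 24 → 9 → 9  (repeats 9)
25: 25 → 10 → 16 → 1  (reaches 1)
26: 26 → 17 → 2 → 8 → 8  (repeats 8)
27: 27 → 36 → 9 → 9  (repeats 9)
28: 28 → 28  (repeats 28)
29: 29 → 29  (repeats 29)
30: 30 → 36 → 9 → 9  (repeats 9)
base-4 3-happy: 25

1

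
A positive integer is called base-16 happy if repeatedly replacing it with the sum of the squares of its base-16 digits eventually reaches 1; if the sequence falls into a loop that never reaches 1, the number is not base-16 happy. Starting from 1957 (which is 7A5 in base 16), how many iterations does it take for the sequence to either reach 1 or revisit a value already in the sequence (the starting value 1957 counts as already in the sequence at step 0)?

1957 = (7,10,5)_16 → 174
174 = (10,14)_16 → 296
296 = (1,2,8)_16 → 69
69 = (4,5)_16 → 41
41 = (2,9)_16 → 85
85 = (5,5)_16 → 50
50 = (3,2)_16 → 13
13 = (13)_16 → 169
169 = (10,9)_16 → 181
181 = (11,5)_16 → 146
146 = (9,2)_16 → 85  — 85 repeats.
That took 11 steps.

11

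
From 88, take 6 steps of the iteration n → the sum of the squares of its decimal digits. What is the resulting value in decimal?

40

88 → 8² + 8² = 64 + 64 = 128
128 → 1² + 2² + 8² = 1 + 4 + 64 = 69
69 → 6² + 9² = 36 + 81 = 117
117 → 1² + 1² + 7² = 1 + 1 + 49 = 51
51 → 5² + 1² = 25 + 1 = 26
26 → 2² + 6² = 4 + 36 = 40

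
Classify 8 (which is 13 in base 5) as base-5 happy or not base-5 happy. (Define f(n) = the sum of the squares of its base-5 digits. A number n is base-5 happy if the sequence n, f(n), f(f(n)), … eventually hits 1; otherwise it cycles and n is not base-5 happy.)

8 = (1,3)_5 → 10
10 = (2,0)_5 → 4
4 = (4)_5 → 16
16 = (3,1)_5 → 10  — 10 already seen; the sequence cycles without reaching 1.

not base-5 happy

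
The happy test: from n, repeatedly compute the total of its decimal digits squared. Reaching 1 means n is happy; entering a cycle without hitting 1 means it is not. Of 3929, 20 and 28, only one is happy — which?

28

3929: 3929 → 175 → 75 → 74 → 65 → 61 → 37 → 58 → 89 → 145 → 42 → 20 → 4 → 16 → 37  — repeats 37 (not happy)
20: 20 → 4 → 16 → 37 → 58 → 89 → 145 → 42 → 20  — repeats 20 (not happy)
28: 28 → 68 → 100 → 1  — reaches 1 (happy)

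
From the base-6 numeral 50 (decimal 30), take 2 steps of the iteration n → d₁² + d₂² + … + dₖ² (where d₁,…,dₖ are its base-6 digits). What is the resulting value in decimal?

30 = (5,0)_6 → 5² + 0² = 25
25 = (4,1)_6 → 4² + 1² = 17

17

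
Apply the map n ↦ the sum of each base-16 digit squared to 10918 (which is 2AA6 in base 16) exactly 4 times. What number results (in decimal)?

10918 = (2,10,10,6)_16 → 240
240 = (15,0)_16 → 225
225 = (14,1)_16 → 197
197 = (12,5)_16 → 169

169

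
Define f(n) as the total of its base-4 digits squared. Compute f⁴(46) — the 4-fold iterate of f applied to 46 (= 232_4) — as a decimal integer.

46 = (2,3,2)_4 → 2² + 3² + 2² = 4 + 9 + 4 = 17
17 = (1,0,1)_4 → 1² + 0² + 1² = 1 + 0 + 1 = 2
2 = (2)_4 → 2² = 4
4 = (1,0)_4 → 1² + 0² = 1 + 0 = 1

1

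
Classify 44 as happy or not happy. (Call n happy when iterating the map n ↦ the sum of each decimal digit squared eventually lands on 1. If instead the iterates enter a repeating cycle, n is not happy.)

happy

44 → 4² + 4² = 32
32 → 3² + 2² = 13
13 → 1² + 3² = 10
10 → 1² + 0² = 1  — reached 1.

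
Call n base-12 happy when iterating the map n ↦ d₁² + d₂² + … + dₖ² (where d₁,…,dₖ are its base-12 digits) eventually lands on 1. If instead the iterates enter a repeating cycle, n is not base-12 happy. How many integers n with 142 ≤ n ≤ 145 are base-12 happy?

1

142: 142 → 221 → 62 → 29 → 29  (repeats 29)
143: 143 → 242 → 69 → 106 → 164 → 66 → 61 → 26 → 8 → 64 → 41 → 34 → 104 → 128 → 164  (repeats 164)
144: 144 → 1  (reaches 1)
145: 145 → 2 → 4 → 16 → 17 → 26 → 8 → 64 → 41 → 34 → 104 → 128 → 164 → 66 → 61 → 26  (repeats 26)
base-12 happy: 144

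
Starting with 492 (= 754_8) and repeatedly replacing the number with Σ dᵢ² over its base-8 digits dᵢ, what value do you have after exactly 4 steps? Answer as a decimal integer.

41

492 = (7,5,4)_8 → 7² + 5² + 4² = 49 + 25 + 16 = 90
90 = (1,3,2)_8 → 1² + 3² + 2² = 1 + 9 + 4 = 14
14 = (1,6)_8 → 1² + 6² = 1 + 36 = 37
37 = (4,5)_8 → 4² + 5² = 16 + 25 = 41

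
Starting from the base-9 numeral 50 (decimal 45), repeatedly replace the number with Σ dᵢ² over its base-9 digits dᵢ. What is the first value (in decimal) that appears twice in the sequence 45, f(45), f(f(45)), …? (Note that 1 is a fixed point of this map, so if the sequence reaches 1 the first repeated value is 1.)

45 = (5,0)_9 → 5² + 0² = 25 + 0 = 25
25 = (2,7)_9 → 2² + 7² = 4 + 49 = 53
53 = (5,8)_9 → 5² + 8² = 25 + 64 = 89
89 = (1,0,8)_9 → 1² + 0² + 8² = 1 + 0 + 64 = 65
65 = (7,2)_9 → 7² + 2² = 49 + 4 = 53  — 53 already appeared earlier.

53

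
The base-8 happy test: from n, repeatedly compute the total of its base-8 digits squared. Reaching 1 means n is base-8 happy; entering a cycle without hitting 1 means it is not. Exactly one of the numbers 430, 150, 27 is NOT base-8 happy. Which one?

430: 430 → 97 → 18 → 8 → 1  — reaches 1 (base-8 happy)
150: 150 → 44 → 41 → 26 → 13 → 26  — repeats 26 (not base-8 happy)
27: 27 → 18 → 8 → 1  — reaches 1 (base-8 happy)

150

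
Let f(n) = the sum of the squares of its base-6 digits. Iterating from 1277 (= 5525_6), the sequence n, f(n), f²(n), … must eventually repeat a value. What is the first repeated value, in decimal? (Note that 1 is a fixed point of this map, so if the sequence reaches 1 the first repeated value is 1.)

1

1277 = (5,5,2,5)_6 → 5² + 5² + 2² + 5² = 25 + 25 + 4 + 25 = 79
79 = (2,1,1)_6 → 2² + 1² + 1² = 4 + 1 + 1 = 6
6 = (1,0)_6 → 1² + 0² = 1 + 0 = 1  — reached the fixed point 1.
1 → 1, so 1 is the first repeated value.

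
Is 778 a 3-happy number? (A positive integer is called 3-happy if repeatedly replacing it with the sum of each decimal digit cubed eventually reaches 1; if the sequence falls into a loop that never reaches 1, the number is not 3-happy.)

778 → 7³ + 7³ + 8³ = 1198
1198 → 1³ + 1³ + 9³ + 8³ = 1243
1243 → 1³ + 2³ + 4³ + 3³ = 100
100 → 1³ + 0³ + 0³ = 1  — reached 1.

3-happy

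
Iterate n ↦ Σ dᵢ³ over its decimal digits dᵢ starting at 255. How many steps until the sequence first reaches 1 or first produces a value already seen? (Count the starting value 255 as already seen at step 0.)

255 → 2³ + 5³ + 5³ = 8 + 125 + 125 = 258
258 → 2³ + 5³ + 8³ = 8 + 125 + 512 = 645
645 → 6³ + 4³ + 5³ = 216 + 64 + 125 = 405
405 → 4³ + 0³ + 5³ = 64 + 0 + 125 = 189
189 → 1³ + 8³ + 9³ = 1 + 512 + 729 = 1242
1242 → 1³ + 2³ + 4³ + 2³ = 1 + 8 + 64 + 8 = 81
81 → 8³ + 1³ = 512 + 1 = 513
513 → 5³ + 1³ + 3³ = 125 + 1 + 27 = 153
153 → 1³ + 5³ + 3³ = 1 + 125 + 27 = 153  — 153 repeats.
That took 9 steps.

9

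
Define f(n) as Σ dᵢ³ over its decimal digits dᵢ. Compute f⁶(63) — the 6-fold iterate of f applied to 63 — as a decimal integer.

63 → 243
243 → 99
99 → 1458
1458 → 702
702 → 351
351 → 153

153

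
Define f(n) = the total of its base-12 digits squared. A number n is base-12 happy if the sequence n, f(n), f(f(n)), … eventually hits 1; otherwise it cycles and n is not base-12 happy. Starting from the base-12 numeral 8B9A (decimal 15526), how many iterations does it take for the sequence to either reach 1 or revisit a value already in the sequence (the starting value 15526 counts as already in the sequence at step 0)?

15526 = (8,11,9,10)_12 → 8² + 11² + 9² + 10² = 366
366 = (2,6,6)_12 → 2² + 6² + 6² = 76
76 = (6,4)_12 → 6² + 4² = 52
52 = (4,4)_12 → 4² + 4² = 32
32 = (2,8)_12 → 2² + 8² = 68
68 = (5,8)_12 → 5² + 8² = 89
89 = (7,5)_12 → 7² + 5² = 74
74 = (6,2)_12 → 6² + 2² = 40
40 = (3,4)_12 → 3² + 4² = 25
25 = (2,1)_12 → 2² + 1² = 5
5 = (5)_12 → 5² = 25  — 25 repeats.
That took 11 steps.

11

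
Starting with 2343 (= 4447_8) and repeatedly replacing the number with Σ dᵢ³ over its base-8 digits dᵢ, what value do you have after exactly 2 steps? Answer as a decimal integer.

2343 = (4,4,4,7)_8 → 4³ + 4³ + 4³ + 7³ = 64 + 64 + 64 + 343 = 535
535 = (1,0,2,7)_8 → 1³ + 0³ + 2³ + 7³ = 1 + 0 + 8 + 343 = 352

352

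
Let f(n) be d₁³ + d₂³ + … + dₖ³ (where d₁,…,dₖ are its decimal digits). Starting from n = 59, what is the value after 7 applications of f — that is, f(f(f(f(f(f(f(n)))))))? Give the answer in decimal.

59 → 5³ + 9³ = 125 + 729 = 854
854 → 8³ + 5³ + 4³ = 512 + 125 + 64 = 701
701 → 7³ + 0³ + 1³ = 343 + 0 + 1 = 344
344 → 3³ + 4³ + 4³ = 27 + 64 + 64 = 155
155 → 1³ + 5³ + 5³ = 1 + 125 + 125 = 251
251 → 2³ + 5³ + 1³ = 8 + 125 + 1 = 134
134 → 1³ + 3³ + 4³ = 1 + 27 + 64 = 92

92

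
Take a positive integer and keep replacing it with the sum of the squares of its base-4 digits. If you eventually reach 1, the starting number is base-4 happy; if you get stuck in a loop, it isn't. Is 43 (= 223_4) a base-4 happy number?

43 = (2,2,3)_4 → 2² + 2² + 3² = 17
17 = (1,0,1)_4 → 1² + 0² + 1² = 2
2 = (2)_4 → 2² = 4
4 = (1,0)_4 → 1² + 0² = 1  — reached 1.

base-4 happy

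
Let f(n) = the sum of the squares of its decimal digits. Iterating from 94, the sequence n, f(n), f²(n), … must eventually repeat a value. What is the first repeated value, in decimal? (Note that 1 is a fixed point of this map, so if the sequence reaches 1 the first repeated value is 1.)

94 → 97
97 → 130
130 → 10
10 → 1  — reached the fixed point 1.
1 → 1, so 1 is the first repeated value.

1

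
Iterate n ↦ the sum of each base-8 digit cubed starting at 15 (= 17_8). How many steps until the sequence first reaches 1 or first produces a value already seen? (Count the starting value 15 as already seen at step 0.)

15 = (1,7)_8 → 1³ + 7³ = 344
344 = (5,3,0)_8 → 5³ + 3³ + 0³ = 152
152 = (2,3,0)_8 → 2³ + 3³ + 0³ = 35
35 = (4,3)_8 → 4³ + 3³ = 91
91 = (1,3,3)_8 → 1³ + 3³ + 3³ = 55
55 = (6,7)_8 → 6³ + 7³ = 559
559 = (1,0,5,7)_8 → 1³ + 0³ + 5³ + 7³ = 469
469 = (7,2,5)_8 → 7³ + 2³ + 5³ = 476
476 = (7,3,4)_8 → 7³ + 3³ + 4³ = 434
434 = (6,6,2)_8 → 6³ + 6³ + 2³ = 440
440 = (6,7,0)_8 → 6³ + 7³ + 0³ = 559  — 559 repeats.
That took 11 steps.

11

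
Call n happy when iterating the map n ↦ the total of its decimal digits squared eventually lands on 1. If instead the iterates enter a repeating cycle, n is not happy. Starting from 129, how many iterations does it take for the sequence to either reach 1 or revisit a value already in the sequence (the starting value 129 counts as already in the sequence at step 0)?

3

129 → 1² + 2² + 9² = 1 + 4 + 81 = 86
86 → 8² + 6² = 64 + 36 = 100
100 → 1² + 0² + 0² = 1 + 0 + 0 = 1  — reached 1.
That took 3 steps.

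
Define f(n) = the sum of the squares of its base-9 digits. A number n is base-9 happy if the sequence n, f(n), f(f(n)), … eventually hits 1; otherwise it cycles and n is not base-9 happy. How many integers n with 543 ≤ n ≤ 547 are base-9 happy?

1

543: 543 → 81 → 1  (reaches 1)
544: 544 → 88 → 50 → 50  (repeats 50)
545: 545 → 97 → 51 → 61 → 85 → 17 → 65 → 53 → 89 → 65  (repeats 65)
546: 546 → 108 → 10 → 2 → 4 → 16 → 50 → 50  (repeats 50)
547: 547 → 121 → 33 → 45 → 25 → 53 → 89 → 65 → 53  (repeats 53)
base-9 happy: 543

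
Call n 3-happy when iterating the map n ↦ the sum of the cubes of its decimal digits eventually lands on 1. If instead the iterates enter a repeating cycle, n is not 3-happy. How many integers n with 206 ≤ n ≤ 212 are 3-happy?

206: 206 → 224 → 80 → 512 → 134 → 92 → 737 → 713 → 371 → 371  — not 3-happy
207: 207 → 351 → 153 → 153  — not 3-happy
208: 208 → 520 → 133 → 55 → 250 → 133  — not 3-happy
209: 209 → 737 → 713 → 371 → 371  — not 3-happy
210: 210 → 9 → 729 → 1080 → 513 → 153 → 153  — not 3-happy
211: 211 → 10 → 1  — 3-happy
212: 212 → 17 → 344 → 155 → 251 → 134 → 92 → 737 → 713 → 371 → 371  — not 3-happy
3-happy: 211

1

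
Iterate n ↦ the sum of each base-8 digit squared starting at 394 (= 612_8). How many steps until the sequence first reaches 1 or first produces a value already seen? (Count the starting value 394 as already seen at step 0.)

394 = (6,1,2)_8 → 6² + 1² + 2² = 36 + 1 + 4 = 41
41 = (5,1)_8 → 5² + 1² = 25 + 1 = 26
26 = (3,2)_8 → 3² + 2² = 9 + 4 = 13
13 = (1,5)_8 → 1² + 5² = 1 + 25 = 26  — 26 repeats.
That took 4 steps.

4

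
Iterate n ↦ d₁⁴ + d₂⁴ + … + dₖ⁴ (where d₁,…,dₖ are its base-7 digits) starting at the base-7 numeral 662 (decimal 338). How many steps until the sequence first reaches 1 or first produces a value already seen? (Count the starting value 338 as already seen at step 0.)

338 = (6,6,2)_7 → 2608
2608 = (1,0,4,1,4)_7 → 514
514 = (1,3,3,3)_7 → 244
244 = (4,6,6)_7 → 2848
2848 = (1,1,2,0,6)_7 → 1314
1314 = (3,5,5,5)_7 → 1956
1956 = (5,4,6,3)_7 → 2258
2258 = (6,4,0,4)_7 → 1808
1808 = (5,1,6,2)_7 → 1938
1938 = (5,4,3,6)_7 → 2258  — 2258 repeats.
That took 10 steps.

10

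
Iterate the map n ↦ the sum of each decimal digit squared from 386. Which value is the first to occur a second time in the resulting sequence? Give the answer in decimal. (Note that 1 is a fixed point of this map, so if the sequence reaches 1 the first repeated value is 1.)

1

386 → 109
109 → 82
82 → 68
68 → 100
100 → 1  — reached the fixed point 1.
1 → 1, so 1 is the first repeated value.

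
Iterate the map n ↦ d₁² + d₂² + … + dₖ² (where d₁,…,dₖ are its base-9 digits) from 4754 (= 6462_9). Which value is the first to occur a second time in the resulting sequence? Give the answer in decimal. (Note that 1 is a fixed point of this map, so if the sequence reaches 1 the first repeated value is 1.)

50

4754 = (6,4,6,2)_9 → 6² + 4² + 6² + 2² = 36 + 16 + 36 + 4 = 92
92 = (1,1,2)_9 → 1² + 1² + 2² = 1 + 1 + 4 = 6
6 = (6)_9 → 6² = 36
36 = (4,0)_9 → 4² + 0² = 16 + 0 = 16
16 = (1,7)_9 → 1² + 7² = 1 + 49 = 50
50 = (5,5)_9 → 5² + 5² = 25 + 25 = 50  — 50 already appeared earlier.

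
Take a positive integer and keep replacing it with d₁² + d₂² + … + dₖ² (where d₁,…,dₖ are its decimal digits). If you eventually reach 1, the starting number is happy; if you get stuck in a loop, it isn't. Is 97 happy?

happy

97 → 9² + 7² = 81 + 49 = 130
130 → 1² + 3² + 0² = 1 + 9 + 0 = 10
10 → 1² + 0² = 1 + 0 = 1  — reached 1.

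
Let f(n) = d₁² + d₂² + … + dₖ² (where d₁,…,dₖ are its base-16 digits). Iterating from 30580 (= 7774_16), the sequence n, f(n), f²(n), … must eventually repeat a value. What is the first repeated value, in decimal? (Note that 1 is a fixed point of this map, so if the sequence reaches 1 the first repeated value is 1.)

146

30580 = (7,7,7,4)_16 → 163
163 = (10,3)_16 → 109
109 = (6,13)_16 → 205
205 = (12,13)_16 → 313
313 = (1,3,9)_16 → 91
91 = (5,11)_16 → 146
146 = (9,2)_16 → 85
85 = (5,5)_16 → 50
50 = (3,2)_16 → 13
13 = (13)_16 → 169
169 = (10,9)_16 → 181
181 = (11,5)_16 → 146  — 146 already appeared earlier.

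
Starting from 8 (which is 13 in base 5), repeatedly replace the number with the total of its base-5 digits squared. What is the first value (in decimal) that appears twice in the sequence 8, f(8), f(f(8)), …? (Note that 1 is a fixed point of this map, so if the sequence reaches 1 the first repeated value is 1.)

8 = (1,3)_5 → 1² + 3² = 1 + 9 = 10
10 = (2,0)_5 → 2² + 0² = 4 + 0 = 4
4 = (4)_5 → 4² = 16
16 = (3,1)_5 → 3² + 1² = 9 + 1 = 10  — 10 already appeared earlier.

10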